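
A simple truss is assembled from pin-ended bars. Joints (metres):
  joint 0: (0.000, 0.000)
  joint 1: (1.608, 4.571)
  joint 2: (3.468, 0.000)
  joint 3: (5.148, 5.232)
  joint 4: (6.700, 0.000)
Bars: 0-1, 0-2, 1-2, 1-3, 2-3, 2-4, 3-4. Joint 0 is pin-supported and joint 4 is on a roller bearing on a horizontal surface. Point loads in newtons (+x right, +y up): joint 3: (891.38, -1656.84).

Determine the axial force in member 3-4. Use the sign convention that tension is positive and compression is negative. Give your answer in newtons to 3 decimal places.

-2053.929

N=5 nodes, M=7 members, R=3 reactions → 2N=10, M+R=10
member 0 (0-1): L=4.8456, (cx,cy)=(0.3318,0.9433)
member 1 (0-2): L=3.4680, (cx,cy)=(1.0000,0.0000)
member 2 (1-2): L=4.9349, (cx,cy)=(0.3769,-0.9263)
member 3 (1-3): L=3.6012, (cx,cy)=(0.9830,0.1836)
member 4 (2-3): L=5.4951, (cx,cy)=(0.3057,0.9521)
member 5 (2-4): L=3.2320, (cx,cy)=(1.0000,0.0000)
member 6 (3-4): L=5.4573, (cx,cy)=(0.2844,-0.9587)
solve A·x = −loads:
  F[0-1] = +331.0404 N (tension)
  F[0-2] = +781.5248 N (tension)
  F[1-2] = -292.7556 N (compression)
  F[1-3] = +224.0018 N (tension)
  F[2-3] = +284.8021 N (tension)
  F[2-4] = +584.1124 N (tension)
  F[3-4] = -2053.9294 N (compression)
  Rx@0 = -891.3800 N
  Ry@0 = -312.2813 N
  Ry@4 = +1969.1213 N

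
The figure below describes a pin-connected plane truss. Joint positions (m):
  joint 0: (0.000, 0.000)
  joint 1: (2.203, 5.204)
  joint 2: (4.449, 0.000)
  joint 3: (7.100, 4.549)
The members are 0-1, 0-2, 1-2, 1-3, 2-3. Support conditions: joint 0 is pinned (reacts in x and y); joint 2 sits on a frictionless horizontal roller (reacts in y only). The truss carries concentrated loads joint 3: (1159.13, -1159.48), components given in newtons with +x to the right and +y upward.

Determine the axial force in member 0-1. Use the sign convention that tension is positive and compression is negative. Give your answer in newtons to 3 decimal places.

N=4 nodes, M=5 members, R=3 reactions → 2N=8, M+R=8
member 0 (0-1): L=5.6511, (cx,cy)=(0.3898,0.9209)
member 1 (0-2): L=4.4490, (cx,cy)=(1.0000,0.0000)
member 2 (1-2): L=5.6680, (cx,cy)=(0.3963,-0.9181)
member 3 (1-3): L=4.9406, (cx,cy)=(0.9912,-0.1326)
member 4 (2-3): L=5.2651, (cx,cy)=(0.5035,0.8640)
solve A·x = −loads:
  F[0-1] = +2037.2555 N (tension)
  F[0-2] = +364.9339 N (tension)
  F[1-2] = -2291.3203 N (compression)
  F[1-3] = +1717.3140 N (tension)
  F[2-3] = -1078.4905 N (compression)
  Rx@0 = -1159.1300 N
  Ry@0 = -1876.0764 N
  Ry@2 = +3035.5564 N

2037.256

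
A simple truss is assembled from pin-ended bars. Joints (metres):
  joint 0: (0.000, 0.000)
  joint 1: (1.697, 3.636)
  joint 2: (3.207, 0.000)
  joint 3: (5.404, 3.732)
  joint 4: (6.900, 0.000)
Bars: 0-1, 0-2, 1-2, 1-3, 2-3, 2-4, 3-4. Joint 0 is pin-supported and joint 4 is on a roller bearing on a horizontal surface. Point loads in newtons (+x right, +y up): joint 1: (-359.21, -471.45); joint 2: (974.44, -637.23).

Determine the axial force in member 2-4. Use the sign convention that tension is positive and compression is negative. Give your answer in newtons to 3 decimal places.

89.325

N=5 nodes, M=7 members, R=3 reactions → 2N=10, M+R=10
member 0 (0-1): L=4.0125, (cx,cy)=(0.4229,0.9062)
member 1 (0-2): L=3.2070, (cx,cy)=(1.0000,0.0000)
member 2 (1-2): L=3.9371, (cx,cy)=(0.3835,-0.9235)
member 3 (1-3): L=3.7082, (cx,cy)=(0.9997,0.0259)
member 4 (2-3): L=4.3307, (cx,cy)=(0.5073,0.8618)
member 5 (2-4): L=3.6930, (cx,cy)=(1.0000,0.0000)
member 6 (3-4): L=4.0207, (cx,cy)=(0.3721,-0.9282)
solve A·x = −loads:
  F[0-1] = -977.5772 N (compression)
  F[0-2] = +1028.6732 N (tension)
  F[1-2] = +442.4303 N (tension)
  F[1-3] = -223.9949 N (compression)
  F[2-3] = +265.3094 N (tension)
  F[2-4] = +89.3250 N (tension)
  F[3-4] = -240.0714 N (compression)
  Rx@0 = -615.2300 N
  Ry@0 = +885.8453 N
  Ry@4 = +222.8347 N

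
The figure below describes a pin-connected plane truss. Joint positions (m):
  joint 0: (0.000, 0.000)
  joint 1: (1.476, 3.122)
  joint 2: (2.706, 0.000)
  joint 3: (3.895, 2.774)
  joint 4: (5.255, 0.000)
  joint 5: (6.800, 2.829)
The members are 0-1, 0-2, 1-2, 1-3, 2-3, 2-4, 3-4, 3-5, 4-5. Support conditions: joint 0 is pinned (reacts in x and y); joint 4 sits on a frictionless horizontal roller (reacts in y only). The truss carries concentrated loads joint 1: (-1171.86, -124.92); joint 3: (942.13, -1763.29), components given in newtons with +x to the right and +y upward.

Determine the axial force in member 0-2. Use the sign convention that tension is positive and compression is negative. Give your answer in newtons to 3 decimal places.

122.509

N=6 nodes, M=9 members, R=3 reactions → 2N=12, M+R=12
member 0 (0-1): L=3.4533, (cx,cy)=(0.4274,0.9041)
member 1 (0-2): L=2.7060, (cx,cy)=(1.0000,0.0000)
member 2 (1-2): L=3.3556, (cx,cy)=(0.3666,-0.9304)
member 3 (1-3): L=2.4439, (cx,cy)=(0.9898,-0.1424)
member 4 (2-3): L=3.0181, (cx,cy)=(0.3940,0.9191)
member 5 (2-4): L=2.5490, (cx,cy)=(1.0000,0.0000)
member 6 (3-4): L=3.0894, (cx,cy)=(0.4402,-0.8979)
member 7 (3-5): L=2.9055, (cx,cy)=(0.9998,0.0189)
member 8 (4-5): L=3.2234, (cx,cy)=(0.4793,0.8776)
solve A·x = −loads:
  F[0-1] = -824.1167 N (compression)
  F[0-2] = +122.5091 N (tension)
  F[1-2] = +572.2197 N (tension)
  F[1-3] = +616.1491 N (tension)
  F[2-3] = -579.2350 N (compression)
  F[2-4] = +560.4545 N (tension)
  F[3-4] = -1273.1573 N (compression)
  F[3-5] = +0.0000 N (tension)
  F[4-5] = -0.0000 N (compression)
  Rx@0 = +229.7300 N
  Ry@0 = +745.0476 N
  Ry@4 = +1143.1624 N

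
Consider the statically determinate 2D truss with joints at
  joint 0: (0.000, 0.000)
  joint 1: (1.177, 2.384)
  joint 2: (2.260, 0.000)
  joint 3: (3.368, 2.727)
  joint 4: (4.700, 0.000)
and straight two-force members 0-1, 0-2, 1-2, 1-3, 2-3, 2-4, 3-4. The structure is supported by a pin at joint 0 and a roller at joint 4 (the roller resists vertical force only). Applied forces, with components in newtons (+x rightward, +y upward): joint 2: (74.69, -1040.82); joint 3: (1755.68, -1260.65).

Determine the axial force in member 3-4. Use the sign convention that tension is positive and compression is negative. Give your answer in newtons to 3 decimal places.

N=5 nodes, M=7 members, R=3 reactions → 2N=10, M+R=10
member 0 (0-1): L=2.6587, (cx,cy)=(0.4427,0.8967)
member 1 (0-2): L=2.2600, (cx,cy)=(1.0000,0.0000)
member 2 (1-2): L=2.6185, (cx,cy)=(0.4136,-0.9105)
member 3 (1-3): L=2.2177, (cx,cy)=(0.9880,0.1547)
member 4 (2-3): L=2.9435, (cx,cy)=(0.3764,0.9264)
member 5 (2-4): L=2.4400, (cx,cy)=(1.0000,0.0000)
member 6 (3-4): L=3.0349, (cx,cy)=(0.4389,-0.8985)
solve A·x = −loads:
  F[0-1] = +135.0033 N (tension)
  F[0-2] = +1770.6048 N (tension)
  F[1-2] = -114.5373 N (compression)
  F[1-3] = +108.4429 N (tension)
  F[2-3] = +1236.0125 N (tension)
  F[2-4] = +1183.2789 N (tension)
  F[3-4] = -2696.0657 N (compression)
  Rx@0 = -1830.3700 N
  Ry@0 = -121.0538 N
  Ry@4 = +2422.5238 N

-2696.066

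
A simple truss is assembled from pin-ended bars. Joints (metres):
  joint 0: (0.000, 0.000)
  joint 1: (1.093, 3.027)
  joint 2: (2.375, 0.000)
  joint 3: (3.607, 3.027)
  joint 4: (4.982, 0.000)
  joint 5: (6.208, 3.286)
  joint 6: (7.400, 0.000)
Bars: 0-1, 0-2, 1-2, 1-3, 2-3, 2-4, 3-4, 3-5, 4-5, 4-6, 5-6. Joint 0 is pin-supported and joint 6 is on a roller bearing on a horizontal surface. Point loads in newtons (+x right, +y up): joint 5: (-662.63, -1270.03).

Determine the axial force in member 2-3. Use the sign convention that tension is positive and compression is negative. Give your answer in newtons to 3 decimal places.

N=7 nodes, M=11 members, R=3 reactions → 2N=14, M+R=14
member 0 (0-1): L=3.2183, (cx,cy)=(0.3396,0.9406)
member 1 (0-2): L=2.3750, (cx,cy)=(1.0000,0.0000)
member 2 (1-2): L=3.2873, (cx,cy)=(0.3900,-0.9208)
member 3 (1-3): L=2.5140, (cx,cy)=(1.0000,0.0000)
member 4 (2-3): L=3.2681, (cx,cy)=(0.3770,0.9262)
member 5 (2-4): L=2.6070, (cx,cy)=(1.0000,0.0000)
member 6 (3-4): L=3.3247, (cx,cy)=(0.4136,-0.9105)
member 7 (3-5): L=2.6139, (cx,cy)=(0.9951,0.0991)
member 8 (4-5): L=3.5073, (cx,cy)=(0.3496,0.9369)
member 9 (4-6): L=2.4180, (cx,cy)=(1.0000,0.0000)
member 10 (5-6): L=3.4955, (cx,cy)=(0.3410,-0.9401)
solve A·x = −loads:
  F[0-1] = -530.3438 N (compression)
  F[0-2] = -482.5138 N (compression)
  F[1-2] = +541.7141 N (tension)
  F[1-3] = -391.3778 N (compression)
  F[2-3] = -538.5543 N (compression)
  F[2-4] = -68.2301 N (compression)
  F[3-4] = +461.9679 N (tension)
  F[3-5] = -789.3434 N (compression)
  F[4-5] = -448.9289 N (compression)
  F[4-6] = +279.7568 N (tension)
  F[5-6] = -820.3820 N (compression)
  Rx@0 = +662.6300 N
  Ry@0 = +498.8213 N
  Ry@6 = +771.2087 N

-538.554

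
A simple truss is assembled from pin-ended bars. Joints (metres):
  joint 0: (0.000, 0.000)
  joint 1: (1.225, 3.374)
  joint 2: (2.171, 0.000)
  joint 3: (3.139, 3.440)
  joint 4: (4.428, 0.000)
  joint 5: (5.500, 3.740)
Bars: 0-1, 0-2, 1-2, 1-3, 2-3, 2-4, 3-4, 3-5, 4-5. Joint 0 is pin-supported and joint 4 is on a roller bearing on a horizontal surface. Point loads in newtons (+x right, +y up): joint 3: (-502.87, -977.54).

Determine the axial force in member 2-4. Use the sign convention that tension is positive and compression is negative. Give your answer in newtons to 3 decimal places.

113.278

N=6 nodes, M=9 members, R=3 reactions → 2N=12, M+R=12
member 0 (0-1): L=3.5895, (cx,cy)=(0.3413,0.9400)
member 1 (0-2): L=2.1710, (cx,cy)=(1.0000,0.0000)
member 2 (1-2): L=3.5041, (cx,cy)=(0.2700,-0.9629)
member 3 (1-3): L=1.9151, (cx,cy)=(0.9994,0.0345)
member 4 (2-3): L=3.5736, (cx,cy)=(0.2709,0.9626)
member 5 (2-4): L=2.2570, (cx,cy)=(1.0000,0.0000)
member 6 (3-4): L=3.6736, (cx,cy)=(0.3509,-0.9364)
member 7 (3-5): L=2.3800, (cx,cy)=(0.9920,0.1261)
member 8 (4-5): L=3.8906, (cx,cy)=(0.2755,0.9613)
solve A·x = −loads:
  F[0-1] = -718.3580 N (compression)
  F[0-2] = -257.7136 N (compression)
  F[1-2] = +685.8588 N (tension)
  F[1-3] = -430.5725 N (compression)
  F[2-3] = -686.0402 N (compression)
  F[2-4] = +113.2781 N (tension)
  F[3-4] = -322.8356 N (compression)
  F[3-5] = -0.0000 N (compression)
  F[4-5] = -0.0000 N (compression)
  Rx@0 = +502.8700 N
  Ry@0 = +675.2308 N
  Ry@4 = +302.3092 N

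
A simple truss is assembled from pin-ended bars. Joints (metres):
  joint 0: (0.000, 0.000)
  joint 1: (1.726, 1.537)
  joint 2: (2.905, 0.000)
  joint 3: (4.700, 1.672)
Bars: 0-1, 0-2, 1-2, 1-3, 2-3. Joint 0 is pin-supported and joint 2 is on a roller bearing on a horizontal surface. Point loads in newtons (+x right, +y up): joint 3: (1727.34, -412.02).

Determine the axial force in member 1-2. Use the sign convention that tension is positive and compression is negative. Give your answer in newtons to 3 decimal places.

N=4 nodes, M=5 members, R=3 reactions → 2N=8, M+R=8
member 0 (0-1): L=2.3112, (cx,cy)=(0.7468,0.6650)
member 1 (0-2): L=2.9050, (cx,cy)=(1.0000,0.0000)
member 2 (1-2): L=1.9371, (cx,cy)=(0.6086,-0.7934)
member 3 (1-3): L=2.9771, (cx,cy)=(0.9990,0.0453)
member 4 (2-3): L=2.4531, (cx,cy)=(0.7317,0.6816)
solve A·x = −loads:
  F[0-1] = +1877.7568 N (tension)
  F[0-2] = +325.0083 N (tension)
  F[1-2] = -1443.3700 N (compression)
  F[1-3] = +2283.1694 N (tension)
  F[2-3] = -756.3975 N (compression)
  Rx@0 = -1727.3400 N
  Ry@0 = -1248.7740 N
  Ry@2 = +1660.7940 N

-1443.370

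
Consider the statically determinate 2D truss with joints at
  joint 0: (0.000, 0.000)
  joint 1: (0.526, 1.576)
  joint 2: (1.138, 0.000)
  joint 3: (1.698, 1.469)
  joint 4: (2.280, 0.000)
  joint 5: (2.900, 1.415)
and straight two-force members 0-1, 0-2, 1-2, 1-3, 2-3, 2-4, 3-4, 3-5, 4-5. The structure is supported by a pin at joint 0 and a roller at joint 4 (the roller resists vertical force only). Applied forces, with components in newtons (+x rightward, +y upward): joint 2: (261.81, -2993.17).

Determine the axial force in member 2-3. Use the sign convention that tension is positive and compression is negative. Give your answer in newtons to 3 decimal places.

1489.172

N=6 nodes, M=9 members, R=3 reactions → 2N=12, M+R=12
member 0 (0-1): L=1.6615, (cx,cy)=(0.3166,0.9486)
member 1 (0-2): L=1.1380, (cx,cy)=(1.0000,0.0000)
member 2 (1-2): L=1.6907, (cx,cy)=(0.3620,-0.9322)
member 3 (1-3): L=1.1769, (cx,cy)=(0.9959,-0.0909)
member 4 (2-3): L=1.5721, (cx,cy)=(0.3562,0.9344)
member 5 (2-4): L=1.1420, (cx,cy)=(1.0000,0.0000)
member 6 (3-4): L=1.5801, (cx,cy)=(0.3683,-0.9297)
member 7 (3-5): L=1.2032, (cx,cy)=(0.9990,-0.0449)
member 8 (4-5): L=1.5449, (cx,cy)=(0.4013,0.9159)
solve A·x = −loads:
  F[0-1] = -1580.5074 N (compression)
  F[0-2] = +762.1810 N (tension)
  F[1-2] = +1718.2017 N (tension)
  F[1-3] = -1127.0098 N (compression)
  F[2-3] = +1489.1722 N (tension)
  F[2-4] = +591.8886 N (tension)
  F[3-4] = -1606.9371 N (compression)
  F[3-5] = +0.0000 N (tension)
  F[4-5] = -0.0000 N (compression)
  Rx@0 = -261.8100 N
  Ry@0 = +1499.2106 N
  Ry@4 = +1493.9594 N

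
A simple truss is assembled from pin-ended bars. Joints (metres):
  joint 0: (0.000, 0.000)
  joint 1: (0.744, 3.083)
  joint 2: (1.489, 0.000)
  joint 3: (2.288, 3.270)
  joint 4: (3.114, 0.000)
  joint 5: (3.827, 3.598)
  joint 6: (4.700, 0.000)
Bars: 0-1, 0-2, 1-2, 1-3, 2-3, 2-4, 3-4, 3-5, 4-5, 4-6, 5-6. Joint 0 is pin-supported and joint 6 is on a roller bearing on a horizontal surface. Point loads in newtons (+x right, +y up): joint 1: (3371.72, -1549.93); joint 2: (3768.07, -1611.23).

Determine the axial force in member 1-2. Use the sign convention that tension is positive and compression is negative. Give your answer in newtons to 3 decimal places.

N=7 nodes, M=11 members, R=3 reactions → 2N=14, M+R=14
member 0 (0-1): L=3.1715, (cx,cy)=(0.2346,0.9721)
member 1 (0-2): L=1.4890, (cx,cy)=(1.0000,0.0000)
member 2 (1-2): L=3.1717, (cx,cy)=(0.2349,-0.9720)
member 3 (1-3): L=1.5553, (cx,cy)=(0.9927,0.1202)
member 4 (2-3): L=3.3662, (cx,cy)=(0.2374,0.9714)
member 5 (2-4): L=1.6250, (cx,cy)=(1.0000,0.0000)
member 6 (3-4): L=3.3727, (cx,cy)=(0.2449,-0.9695)
member 7 (3-5): L=1.5736, (cx,cy)=(0.9780,0.2084)
member 8 (4-5): L=3.6680, (cx,cy)=(0.1944,0.9809)
member 9 (4-6): L=1.5860, (cx,cy)=(1.0000,0.0000)
member 10 (5-6): L=3.7024, (cx,cy)=(0.2358,-0.9718)
solve A·x = −loads:
  F[0-1] = -199.2123 N (compression)
  F[0-2] = +7186.5230 N (tension)
  F[1-2] = -1769.4663 N (compression)
  F[1-3] = -3024.7717 N (compression)
  F[2-3] = +3429.1913 N (tension)
  F[2-4] = +2188.8766 N (tension)
  F[3-4] = -3360.9369 N (compression)
  F[3-5] = -1396.4337 N (compression)
  F[4-5] = +3321.9506 N (tension)
  F[4-6] = +720.0204 N (tension)
  F[5-6] = -3053.6087 N (compression)
  Rx@0 = -7139.7900 N
  Ry@0 = +193.6532 N
  Ry@6 = +2967.5068 N

-1769.466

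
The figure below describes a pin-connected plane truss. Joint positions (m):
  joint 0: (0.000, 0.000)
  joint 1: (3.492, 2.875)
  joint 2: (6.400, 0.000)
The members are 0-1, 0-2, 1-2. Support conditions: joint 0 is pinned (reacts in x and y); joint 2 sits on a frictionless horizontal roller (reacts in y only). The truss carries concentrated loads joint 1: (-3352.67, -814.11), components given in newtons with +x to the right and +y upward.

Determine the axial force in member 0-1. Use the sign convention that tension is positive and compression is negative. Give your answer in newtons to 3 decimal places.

-2951.501

N=3 nodes, M=3 members, R=3 reactions → 2N=6, M+R=6
member 0 (0-1): L=4.5232, (cx,cy)=(0.7720,0.6356)
member 1 (0-2): L=6.4000, (cx,cy)=(1.0000,0.0000)
member 2 (1-2): L=4.0893, (cx,cy)=(0.7111,-0.7031)
solve A·x = −loads:
  F[0-1] = -2951.5013 N (compression)
  F[0-2] = -1074.0720 N (compression)
  F[1-2] = +1510.3732 N (tension)
  Rx@0 = +3352.6700 N
  Ry@0 = +1875.9935 N
  Ry@2 = -1061.8835 N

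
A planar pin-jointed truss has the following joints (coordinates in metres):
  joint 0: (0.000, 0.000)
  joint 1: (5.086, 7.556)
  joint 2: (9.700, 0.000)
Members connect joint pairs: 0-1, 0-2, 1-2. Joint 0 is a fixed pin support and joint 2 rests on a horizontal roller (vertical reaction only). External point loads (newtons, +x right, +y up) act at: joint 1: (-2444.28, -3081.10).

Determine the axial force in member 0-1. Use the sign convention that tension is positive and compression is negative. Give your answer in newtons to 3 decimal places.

-4061.841

N=3 nodes, M=3 members, R=3 reactions → 2N=6, M+R=6
member 0 (0-1): L=9.1083, (cx,cy)=(0.5584,0.8296)
member 1 (0-2): L=9.7000, (cx,cy)=(1.0000,0.0000)
member 2 (1-2): L=8.8534, (cx,cy)=(0.5212,-0.8535)
solve A·x = −loads:
  F[0-1] = -4061.8408 N (compression)
  F[0-2] = -176.1733 N (compression)
  F[1-2] = +338.0422 N (tension)
  Rx@0 = +2444.2800 N
  Ry@0 = +3369.6057 N
  Ry@2 = -288.5057 N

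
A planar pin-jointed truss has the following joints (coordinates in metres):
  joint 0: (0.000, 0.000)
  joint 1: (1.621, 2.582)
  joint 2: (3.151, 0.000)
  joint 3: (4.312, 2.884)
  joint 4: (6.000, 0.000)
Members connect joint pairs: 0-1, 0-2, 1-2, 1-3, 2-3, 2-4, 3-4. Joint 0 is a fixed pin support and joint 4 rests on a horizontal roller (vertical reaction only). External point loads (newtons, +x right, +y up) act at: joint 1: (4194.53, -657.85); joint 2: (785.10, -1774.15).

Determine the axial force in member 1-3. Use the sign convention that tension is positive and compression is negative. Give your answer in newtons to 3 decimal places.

N=5 nodes, M=7 members, R=3 reactions → 2N=10, M+R=10
member 0 (0-1): L=3.0487, (cx,cy)=(0.5317,0.8469)
member 1 (0-2): L=3.1510, (cx,cy)=(1.0000,0.0000)
member 2 (1-2): L=3.0013, (cx,cy)=(0.5098,-0.8603)
member 3 (1-3): L=2.7079, (cx,cy)=(0.9938,0.1115)
member 4 (2-3): L=3.1089, (cx,cy)=(0.3734,0.9277)
member 5 (2-4): L=2.8490, (cx,cy)=(1.0000,0.0000)
member 6 (3-4): L=3.3417, (cx,cy)=(0.5051,-0.8630)
solve A·x = −loads:
  F[0-1] = +569.7058 N (tension)
  F[0-2] = +4676.7129 N (tension)
  F[1-2] = -1718.8737 N (compression)
  F[1-3] = -3034.2877 N (compression)
  F[2-3] = +3506.5901 N (tension)
  F[2-4] = +1705.8514 N (tension)
  F[3-4] = -3377.0160 N (compression)
  Rx@0 = -4979.6300 N
  Ry@0 = -482.4997 N
  Ry@4 = +2914.4997 N

-3034.288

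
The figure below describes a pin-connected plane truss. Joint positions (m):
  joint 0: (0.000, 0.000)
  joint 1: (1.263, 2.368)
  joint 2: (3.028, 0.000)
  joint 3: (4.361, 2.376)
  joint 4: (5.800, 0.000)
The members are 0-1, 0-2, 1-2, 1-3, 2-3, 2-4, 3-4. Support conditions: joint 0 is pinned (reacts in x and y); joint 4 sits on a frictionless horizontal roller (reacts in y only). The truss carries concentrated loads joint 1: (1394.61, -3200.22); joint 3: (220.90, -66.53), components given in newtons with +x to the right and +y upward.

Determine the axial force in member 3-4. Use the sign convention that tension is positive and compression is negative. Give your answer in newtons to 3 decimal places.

N=5 nodes, M=7 members, R=3 reactions → 2N=10, M+R=10
member 0 (0-1): L=2.6838, (cx,cy)=(0.4706,0.8823)
member 1 (0-2): L=3.0280, (cx,cy)=(1.0000,0.0000)
member 2 (1-2): L=2.9534, (cx,cy)=(0.5976,-0.8018)
member 3 (1-3): L=3.0980, (cx,cy)=(1.0000,0.0026)
member 4 (2-3): L=2.7244, (cx,cy)=(0.4893,0.8721)
member 5 (2-4): L=2.7720, (cx,cy)=(1.0000,0.0000)
member 6 (3-4): L=2.7778, (cx,cy)=(0.5180,-0.8554)
solve A·x = −loads:
  F[0-1] = -2107.9934 N (compression)
  F[0-2] = +2607.5476 N (tension)
  F[1-2] = -1676.0422 N (compression)
  F[1-3] = -1385.0266 N (compression)
  F[2-3] = +1540.8637 N (tension)
  F[2-4] = +852.0004 N (tension)
  F[3-4] = -1644.6665 N (compression)
  Rx@0 = -1615.5100 N
  Ry@0 = +1859.9724 N
  Ry@4 = +1406.7776 N

-1644.667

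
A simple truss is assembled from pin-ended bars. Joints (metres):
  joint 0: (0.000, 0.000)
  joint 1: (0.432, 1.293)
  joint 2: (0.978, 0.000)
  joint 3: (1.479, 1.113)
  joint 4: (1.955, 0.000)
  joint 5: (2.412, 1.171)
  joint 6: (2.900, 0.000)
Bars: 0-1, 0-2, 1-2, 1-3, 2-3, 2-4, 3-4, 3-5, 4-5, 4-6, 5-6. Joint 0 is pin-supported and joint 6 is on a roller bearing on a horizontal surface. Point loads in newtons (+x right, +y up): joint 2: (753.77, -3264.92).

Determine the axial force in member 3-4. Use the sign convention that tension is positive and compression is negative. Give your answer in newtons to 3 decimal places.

-1259.106

N=7 nodes, M=11 members, R=3 reactions → 2N=14, M+R=14
member 0 (0-1): L=1.3633, (cx,cy)=(0.3169,0.9485)
member 1 (0-2): L=0.9780, (cx,cy)=(1.0000,0.0000)
member 2 (1-2): L=1.4036, (cx,cy)=(0.3890,-0.9212)
member 3 (1-3): L=1.0624, (cx,cy)=(0.9855,-0.1694)
member 4 (2-3): L=1.2206, (cx,cy)=(0.4105,0.9119)
member 5 (2-4): L=0.9770, (cx,cy)=(1.0000,0.0000)
member 6 (3-4): L=1.2105, (cx,cy)=(0.3932,-0.9194)
member 7 (3-5): L=0.9348, (cx,cy)=(0.9981,0.0620)
member 8 (4-5): L=1.2570, (cx,cy)=(0.3636,0.9316)
member 9 (4-6): L=0.9450, (cx,cy)=(1.0000,0.0000)
member 10 (5-6): L=1.2686, (cx,cy)=(0.3847,-0.9231)
solve A·x = −loads:
  F[0-1] = -2281.4320 N (compression)
  F[0-2] = +1476.7281 N (tension)
  F[1-2] = +2678.2173 N (tension)
  F[1-3] = -1790.7087 N (compression)
  F[2-3] = +874.7456 N (tension)
  F[2-4] = +1405.7637 N (tension)
  F[3-4] = -1259.1058 N (compression)
  F[3-5] = -912.4144 N (compression)
  F[4-5] = +1242.7148 N (tension)
  F[4-6] = +458.8559 N (tension)
  F[5-6] = -1192.8518 N (compression)
  Rx@0 = -753.7700 N
  Ry@0 = +2163.8539 N
  Ry@6 = +1101.0661 N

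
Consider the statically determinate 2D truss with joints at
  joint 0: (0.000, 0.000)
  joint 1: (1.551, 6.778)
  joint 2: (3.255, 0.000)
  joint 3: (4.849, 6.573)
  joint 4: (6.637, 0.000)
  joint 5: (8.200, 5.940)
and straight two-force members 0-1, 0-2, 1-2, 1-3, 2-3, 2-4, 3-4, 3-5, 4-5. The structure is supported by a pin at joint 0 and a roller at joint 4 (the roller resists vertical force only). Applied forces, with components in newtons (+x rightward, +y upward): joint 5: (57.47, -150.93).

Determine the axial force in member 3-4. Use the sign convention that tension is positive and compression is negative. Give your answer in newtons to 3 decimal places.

-108.263

N=6 nodes, M=9 members, R=3 reactions → 2N=12, M+R=12
member 0 (0-1): L=6.9532, (cx,cy)=(0.2231,0.9748)
member 1 (0-2): L=3.2550, (cx,cy)=(1.0000,0.0000)
member 2 (1-2): L=6.9889, (cx,cy)=(0.2438,-0.9698)
member 3 (1-3): L=3.3044, (cx,cy)=(0.9981,-0.0620)
member 4 (2-3): L=6.7635, (cx,cy)=(0.2357,0.9718)
member 5 (2-4): L=3.3820, (cx,cy)=(1.0000,0.0000)
member 6 (3-4): L=6.8118, (cx,cy)=(0.2625,-0.9649)
member 7 (3-5): L=3.4103, (cx,cy)=(0.9826,-0.1856)
member 8 (4-5): L=6.1422, (cx,cy)=(0.2545,0.9671)
solve A·x = −loads:
  F[0-1] = +89.2265 N (tension)
  F[0-2] = +37.5669 N (tension)
  F[1-2] = -92.4045 N (compression)
  F[1-3] = +42.5146 N (tension)
  F[2-3] = +92.2134 N (tension)
  F[2-4] = -6.6952 N (compression)
  F[3-4] = -108.2632 N (compression)
  F[3-5] = +94.2199 N (tension)
  F[4-5] = -137.9836 N (compression)
  Rx@0 = -57.4700 N
  Ry@0 = -86.9784 N
  Ry@4 = +237.9084 N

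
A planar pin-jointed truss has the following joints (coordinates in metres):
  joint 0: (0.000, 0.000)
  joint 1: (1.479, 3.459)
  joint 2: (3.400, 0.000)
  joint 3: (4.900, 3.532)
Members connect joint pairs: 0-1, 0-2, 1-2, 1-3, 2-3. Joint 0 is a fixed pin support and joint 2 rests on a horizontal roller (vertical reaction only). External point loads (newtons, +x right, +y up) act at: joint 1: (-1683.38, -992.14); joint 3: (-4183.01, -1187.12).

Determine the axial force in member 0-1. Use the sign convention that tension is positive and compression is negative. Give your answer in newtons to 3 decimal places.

N=4 nodes, M=5 members, R=3 reactions → 2N=8, M+R=8
member 0 (0-1): L=3.7619, (cx,cy)=(0.3931,0.9195)
member 1 (0-2): L=3.4000, (cx,cy)=(1.0000,0.0000)
member 2 (1-2): L=3.9566, (cx,cy)=(0.4855,-0.8742)
member 3 (1-3): L=3.4218, (cx,cy)=(0.9998,0.0213)
member 4 (2-3): L=3.8373, (cx,cy)=(0.3909,0.9204)
solve A·x = −loads:
  F[0-1] = -6628.6006 N (compression)
  F[0-2] = -3260.3610 N (compression)
  F[1-2] = +5746.1734 N (tension)
  F[1-3] = -3713.3428 N (compression)
  F[2-3] = -1203.6710 N (compression)
  Rx@0 = +5866.3900 N
  Ry@0 = +6094.8305 N
  Ry@2 = -3915.5705 N

-6628.601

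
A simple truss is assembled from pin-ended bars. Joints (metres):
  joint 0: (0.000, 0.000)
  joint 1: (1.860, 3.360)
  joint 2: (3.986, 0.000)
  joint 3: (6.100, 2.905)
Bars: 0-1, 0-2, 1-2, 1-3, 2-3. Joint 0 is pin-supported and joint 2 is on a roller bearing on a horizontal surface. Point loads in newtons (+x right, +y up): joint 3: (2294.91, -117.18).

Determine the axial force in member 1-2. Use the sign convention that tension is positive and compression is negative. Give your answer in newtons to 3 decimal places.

N=4 nodes, M=5 members, R=3 reactions → 2N=8, M+R=8
member 0 (0-1): L=3.8405, (cx,cy)=(0.4843,0.8749)
member 1 (0-2): L=3.9860, (cx,cy)=(1.0000,0.0000)
member 2 (1-2): L=3.9761, (cx,cy)=(0.5347,-0.8450)
member 3 (1-3): L=4.2643, (cx,cy)=(0.9943,-0.1067)
member 4 (2-3): L=3.5928, (cx,cy)=(0.5884,0.8086)
solve A·x = −loads:
  F[0-1] = +1982.7327 N (tension)
  F[0-2] = +1334.6410 N (tension)
  F[1-2] = -2333.1247 N (compression)
  F[1-3] = +2220.4502 N (tension)
  F[2-3] = +148.0881 N (tension)
  Rx@0 = -2294.9100 N
  Ry@0 = -1734.6794 N
  Ry@2 = +1851.8594 N

-2333.125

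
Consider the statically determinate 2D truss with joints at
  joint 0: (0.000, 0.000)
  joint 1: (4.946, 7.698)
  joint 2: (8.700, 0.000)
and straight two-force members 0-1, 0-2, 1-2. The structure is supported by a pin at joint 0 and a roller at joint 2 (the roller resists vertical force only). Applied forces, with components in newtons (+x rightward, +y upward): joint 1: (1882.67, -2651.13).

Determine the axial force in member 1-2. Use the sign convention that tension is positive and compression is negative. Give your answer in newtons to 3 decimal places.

N=3 nodes, M=3 members, R=3 reactions → 2N=6, M+R=6
member 0 (0-1): L=9.1500, (cx,cy)=(0.5405,0.8413)
member 1 (0-2): L=8.7000, (cx,cy)=(1.0000,0.0000)
member 2 (1-2): L=8.5646, (cx,cy)=(0.4383,-0.8988)
solve A·x = −loads:
  F[0-1] = +620.3289 N (tension)
  F[0-2] = +1547.3527 N (tension)
  F[1-2] = -3530.2071 N (compression)
  Rx@0 = -1882.6700 N
  Ry@0 = -521.8910 N
  Ry@2 = +3173.0210 N

-3530.207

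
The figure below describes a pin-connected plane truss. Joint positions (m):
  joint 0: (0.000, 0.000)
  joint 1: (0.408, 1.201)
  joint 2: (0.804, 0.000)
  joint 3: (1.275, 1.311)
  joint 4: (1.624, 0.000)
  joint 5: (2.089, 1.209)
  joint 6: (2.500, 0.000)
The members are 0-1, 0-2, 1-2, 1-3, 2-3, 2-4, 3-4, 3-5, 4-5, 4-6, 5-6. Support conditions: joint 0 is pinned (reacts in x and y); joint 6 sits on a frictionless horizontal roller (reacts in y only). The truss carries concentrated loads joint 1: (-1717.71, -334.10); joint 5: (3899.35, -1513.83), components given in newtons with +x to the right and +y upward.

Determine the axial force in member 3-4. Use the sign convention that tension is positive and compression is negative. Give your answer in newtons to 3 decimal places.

N=7 nodes, M=11 members, R=3 reactions → 2N=14, M+R=14
member 0 (0-1): L=1.2684, (cx,cy)=(0.3217,0.9469)
member 1 (0-2): L=0.8040, (cx,cy)=(1.0000,0.0000)
member 2 (1-2): L=1.2646, (cx,cy)=(0.3131,-0.9497)
member 3 (1-3): L=0.8740, (cx,cy)=(0.9920,0.1259)
member 4 (2-3): L=1.3930, (cx,cy)=(0.3381,0.9411)
member 5 (2-4): L=0.8200, (cx,cy)=(1.0000,0.0000)
member 6 (3-4): L=1.3567, (cx,cy)=(0.2572,-0.9663)
member 7 (3-5): L=0.8204, (cx,cy)=(0.9922,-0.1243)
member 8 (4-5): L=1.2953, (cx,cy)=(0.3590,0.9333)
member 9 (4-6): L=0.8760, (cx,cy)=(1.0000,0.0000)
member 10 (5-6): L=1.2770, (cx,cy)=(0.3219,-0.9468)
solve A·x = −loads:
  F[0-1] = +561.9547 N (tension)
  F[0-2] = +2000.8803 N (tension)
  F[1-2] = -631.9987 N (compression)
  F[1-3] = +2113.1805 N (tension)
  F[2-3] = +637.7737 N (tension)
  F[2-4] = +1587.3376 N (tension)
  F[3-4] = -1237.4358 N (compression)
  F[3-5] = +2650.9126 N (tension)
  F[4-5] = +1281.1866 N (tension)
  F[4-6] = +809.0884 N (tension)
  F[5-6] = -2513.7851 N (compression)
  Rx@0 = -2181.6400 N
  Ry@0 = -532.0892 N
  Ry@6 = +2380.0192 N

-1237.436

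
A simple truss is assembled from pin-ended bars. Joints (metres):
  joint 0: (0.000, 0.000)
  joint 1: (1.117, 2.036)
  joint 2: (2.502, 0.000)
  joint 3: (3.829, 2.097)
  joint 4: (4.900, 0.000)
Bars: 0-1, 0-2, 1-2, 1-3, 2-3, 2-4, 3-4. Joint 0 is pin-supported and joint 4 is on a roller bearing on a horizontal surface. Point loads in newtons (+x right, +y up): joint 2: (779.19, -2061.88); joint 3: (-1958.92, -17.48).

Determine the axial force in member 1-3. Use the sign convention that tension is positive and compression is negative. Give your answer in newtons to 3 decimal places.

N=5 nodes, M=7 members, R=3 reactions → 2N=10, M+R=10
member 0 (0-1): L=2.3223, (cx,cy)=(0.4810,0.8767)
member 1 (0-2): L=2.5020, (cx,cy)=(1.0000,0.0000)
member 2 (1-2): L=2.4624, (cx,cy)=(0.5625,-0.8268)
member 3 (1-3): L=2.7127, (cx,cy)=(0.9997,0.0225)
member 4 (2-3): L=2.4816, (cx,cy)=(0.5347,0.8450)
member 5 (2-4): L=2.3980, (cx,cy)=(1.0000,0.0000)
member 6 (3-4): L=2.3547, (cx,cy)=(0.4548,-0.8906)
solve A·x = −loads:
  F[0-1] = -2111.5153 N (compression)
  F[0-2] = -164.1064 N (compression)
  F[1-2] = +2177.9847 N (tension)
  F[1-3] = -2241.2074 N (compression)
  F[2-3] = +308.9404 N (tension)
  F[2-4] = +116.5193 N (tension)
  F[3-4] = -256.1754 N (compression)
  Rx@0 = +1179.7300 N
  Ry@0 = +1851.2173 N
  Ry@4 = +228.1427 N

-2241.207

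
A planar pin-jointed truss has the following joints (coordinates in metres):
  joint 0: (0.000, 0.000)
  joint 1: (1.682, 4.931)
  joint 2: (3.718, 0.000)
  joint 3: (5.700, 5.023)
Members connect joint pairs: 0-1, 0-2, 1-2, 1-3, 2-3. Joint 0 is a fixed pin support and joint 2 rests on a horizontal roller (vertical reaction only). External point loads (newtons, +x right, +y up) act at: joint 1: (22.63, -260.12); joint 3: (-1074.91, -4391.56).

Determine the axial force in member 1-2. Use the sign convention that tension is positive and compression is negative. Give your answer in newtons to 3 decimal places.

N=4 nodes, M=5 members, R=3 reactions → 2N=8, M+R=8
member 0 (0-1): L=5.2100, (cx,cy)=(0.3228,0.9465)
member 1 (0-2): L=3.7180, (cx,cy)=(1.0000,0.0000)
member 2 (1-2): L=5.3348, (cx,cy)=(0.3816,-0.9243)
member 3 (1-3): L=4.0191, (cx,cy)=(0.9997,0.0229)
member 4 (2-3): L=5.3999, (cx,cy)=(0.3670,0.9302)
solve A·x = −loads:
  F[0-1] = +820.3625 N (tension)
  F[0-2] = -1317.1274 N (compression)
  F[1-2] = -1104.9904 N (compression)
  F[1-3] = +664.1058 N (tension)
  F[2-3] = -4737.4173 N (compression)
  Rx@0 = +1052.2800 N
  Ry@0 = -776.4344 N
  Ry@2 = +5428.1144 N

-1104.990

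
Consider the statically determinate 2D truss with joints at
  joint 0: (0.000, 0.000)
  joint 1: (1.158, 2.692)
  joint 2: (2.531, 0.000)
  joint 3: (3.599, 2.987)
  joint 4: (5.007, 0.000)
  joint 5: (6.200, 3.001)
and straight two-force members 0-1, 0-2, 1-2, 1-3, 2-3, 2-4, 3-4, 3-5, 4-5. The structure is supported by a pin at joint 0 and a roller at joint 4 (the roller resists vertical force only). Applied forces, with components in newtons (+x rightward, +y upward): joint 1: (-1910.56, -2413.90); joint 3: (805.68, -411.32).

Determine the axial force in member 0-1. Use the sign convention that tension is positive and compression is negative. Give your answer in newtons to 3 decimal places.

-2740.926

N=6 nodes, M=9 members, R=3 reactions → 2N=12, M+R=12
member 0 (0-1): L=2.9305, (cx,cy)=(0.3952,0.9186)
member 1 (0-2): L=2.5310, (cx,cy)=(1.0000,0.0000)
member 2 (1-2): L=3.0219, (cx,cy)=(0.4543,-0.8908)
member 3 (1-3): L=2.4588, (cx,cy)=(0.9928,0.1200)
member 4 (2-3): L=3.1722, (cx,cy)=(0.3367,0.9416)
member 5 (2-4): L=2.4760, (cx,cy)=(1.0000,0.0000)
member 6 (3-4): L=3.3022, (cx,cy)=(0.4264,-0.9045)
member 7 (3-5): L=2.6010, (cx,cy)=(1.0000,0.0054)
member 8 (4-5): L=3.2294, (cx,cy)=(0.3694,0.9293)
solve A·x = −loads:
  F[0-1] = -2740.9263 N (compression)
  F[0-2] = -21.7907 N (compression)
  F[1-2] = +215.6599 N (tension)
  F[1-3] = +734.7941 N (tension)
  F[2-3] = -204.0261 N (compression)
  F[2-4] = +144.8844 N (tension)
  F[3-4] = -339.8008 N (compression)
  F[3-5] = -0.0000 N (compression)
  F[4-5] = -0.0000 N (compression)
  Rx@0 = +1104.8800 N
  Ry@0 = +2517.8552 N
  Ry@4 = +307.3648 N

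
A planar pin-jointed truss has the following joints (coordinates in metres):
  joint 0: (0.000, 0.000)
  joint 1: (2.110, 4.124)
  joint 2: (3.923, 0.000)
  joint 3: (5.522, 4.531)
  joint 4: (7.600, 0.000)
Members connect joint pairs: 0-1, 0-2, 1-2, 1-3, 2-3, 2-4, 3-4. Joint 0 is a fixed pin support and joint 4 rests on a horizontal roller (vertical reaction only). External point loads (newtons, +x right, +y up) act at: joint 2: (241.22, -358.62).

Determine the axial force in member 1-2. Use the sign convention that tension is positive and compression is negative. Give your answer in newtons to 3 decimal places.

169.098

N=5 nodes, M=7 members, R=3 reactions → 2N=10, M+R=10
member 0 (0-1): L=4.6324, (cx,cy)=(0.4555,0.8902)
member 1 (0-2): L=3.9230, (cx,cy)=(1.0000,0.0000)
member 2 (1-2): L=4.5049, (cx,cy)=(0.4024,-0.9154)
member 3 (1-3): L=3.4362, (cx,cy)=(0.9930,0.1184)
member 4 (2-3): L=4.8049, (cx,cy)=(0.3328,0.9430)
member 5 (2-4): L=3.6770, (cx,cy)=(1.0000,0.0000)
member 6 (3-4): L=4.9848, (cx,cy)=(0.4169,-0.9090)
solve A·x = −loads:
  F[0-1] = -194.8971 N (compression)
  F[0-2] = +329.9925 N (tension)
  F[1-2] = +169.0975 N (tension)
  F[1-3] = -157.9373 N (compression)
  F[2-3] = +216.1405 N (tension)
  F[2-4] = +84.8967 N (tension)
  F[3-4] = -203.6532 N (compression)
  Rx@0 = -241.2200 N
  Ry@0 = +173.5060 N
  Ry@4 = +185.1140 N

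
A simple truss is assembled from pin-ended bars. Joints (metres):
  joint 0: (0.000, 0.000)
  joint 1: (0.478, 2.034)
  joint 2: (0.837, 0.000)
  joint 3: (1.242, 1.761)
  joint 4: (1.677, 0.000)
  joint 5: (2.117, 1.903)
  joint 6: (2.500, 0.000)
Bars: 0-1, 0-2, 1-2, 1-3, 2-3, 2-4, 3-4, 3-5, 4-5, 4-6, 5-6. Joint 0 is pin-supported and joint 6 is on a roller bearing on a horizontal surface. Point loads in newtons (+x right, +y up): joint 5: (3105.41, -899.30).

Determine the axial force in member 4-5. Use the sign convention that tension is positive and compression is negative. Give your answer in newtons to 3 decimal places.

N=7 nodes, M=11 members, R=3 reactions → 2N=14, M+R=14
member 0 (0-1): L=2.0894, (cx,cy)=(0.2288,0.9735)
member 1 (0-2): L=0.8370, (cx,cy)=(1.0000,0.0000)
member 2 (1-2): L=2.0654, (cx,cy)=(0.1738,-0.9848)
member 3 (1-3): L=0.8113, (cx,cy)=(0.9417,-0.3365)
member 4 (2-3): L=1.8070, (cx,cy)=(0.2241,0.9746)
member 5 (2-4): L=0.8400, (cx,cy)=(1.0000,0.0000)
member 6 (3-4): L=1.8139, (cx,cy)=(0.2398,-0.9708)
member 7 (3-5): L=0.8864, (cx,cy)=(0.9871,0.1602)
member 8 (4-5): L=1.9532, (cx,cy)=(0.2253,0.9743)
member 9 (4-6): L=0.8230, (cx,cy)=(1.0000,0.0000)
member 10 (5-6): L=1.9412, (cx,cy)=(0.1973,-0.9803)
solve A·x = −loads:
  F[0-1] = +2286.7091 N (tension)
  F[0-2] = +2582.2737 N (tension)
  F[1-2] = -2615.2332 N (compression)
  F[1-3] = +1038.2416 N (tension)
  F[2-3] = +2642.6583 N (tension)
  F[2-4] = +1535.4082 N (tension)
  F[3-4] = -1952.2662 N (compression)
  F[3-5] = +2064.8410 N (tension)
  F[4-5] = +1945.3001 N (tension)
  F[4-6] = +629.0147 N (tension)
  F[5-6] = -3188.0351 N (compression)
  Rx@0 = -3105.4100 N
  Ry@0 = -2226.0653 N
  Ry@6 = +3125.3653 N

1945.300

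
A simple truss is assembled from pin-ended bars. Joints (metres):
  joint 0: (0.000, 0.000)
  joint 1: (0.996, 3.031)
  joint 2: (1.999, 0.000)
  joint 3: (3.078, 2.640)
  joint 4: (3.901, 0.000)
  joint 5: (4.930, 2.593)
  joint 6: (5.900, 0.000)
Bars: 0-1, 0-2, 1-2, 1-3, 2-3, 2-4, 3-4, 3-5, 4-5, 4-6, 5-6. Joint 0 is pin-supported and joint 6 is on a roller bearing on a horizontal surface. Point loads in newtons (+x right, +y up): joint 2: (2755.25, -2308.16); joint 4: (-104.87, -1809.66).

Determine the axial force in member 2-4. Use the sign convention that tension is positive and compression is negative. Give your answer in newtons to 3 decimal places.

N=7 nodes, M=11 members, R=3 reactions → 2N=14, M+R=14
member 0 (0-1): L=3.1905, (cx,cy)=(0.3122,0.9500)
member 1 (0-2): L=1.9990, (cx,cy)=(1.0000,0.0000)
member 2 (1-2): L=3.1926, (cx,cy)=(0.3142,-0.9494)
member 3 (1-3): L=2.1184, (cx,cy)=(0.9828,-0.1846)
member 4 (2-3): L=2.8520, (cx,cy)=(0.3783,0.9257)
member 5 (2-4): L=1.9020, (cx,cy)=(1.0000,0.0000)
member 6 (3-4): L=2.7653, (cx,cy)=(0.2976,-0.9547)
member 7 (3-5): L=1.8526, (cx,cy)=(0.9997,-0.0254)
member 8 (4-5): L=2.7897, (cx,cy)=(0.3689,0.9295)
member 9 (4-6): L=1.9990, (cx,cy)=(1.0000,0.0000)
member 10 (5-6): L=2.7685, (cx,cy)=(0.3504,-0.9366)
solve A·x = −loads:
  F[0-1] = -2251.8009 N (compression)
  F[0-2] = +3353.3508 N (tension)
  F[1-2] = +2550.9364 N (tension)
  F[1-3] = -1530.6713 N (compression)
  F[2-3] = -122.7466 N (compression)
  F[2-4] = +1445.9414 N (tension)
  F[3-4] = -136.7729 N (compression)
  F[3-5] = -1510.5918 N (compression)
  F[4-5] = +2087.4262 N (tension)
  F[4-6] = +740.1472 N (tension)
  F[5-6] = -2112.4658 N (compression)
  Rx@0 = -2650.3800 N
  Ry@0 = +2139.2614 N
  Ry@6 = +1978.5586 N

1445.941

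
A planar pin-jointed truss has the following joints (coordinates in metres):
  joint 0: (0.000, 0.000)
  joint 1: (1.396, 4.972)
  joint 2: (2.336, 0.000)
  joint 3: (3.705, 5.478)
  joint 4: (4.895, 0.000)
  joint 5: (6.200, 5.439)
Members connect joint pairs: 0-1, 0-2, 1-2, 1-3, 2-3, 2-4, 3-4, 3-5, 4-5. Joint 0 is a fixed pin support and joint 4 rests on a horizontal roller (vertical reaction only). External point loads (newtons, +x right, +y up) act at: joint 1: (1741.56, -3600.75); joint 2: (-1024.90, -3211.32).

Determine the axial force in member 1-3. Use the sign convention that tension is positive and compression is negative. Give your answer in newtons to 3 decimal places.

-2189.867

N=6 nodes, M=9 members, R=3 reactions → 2N=12, M+R=12
member 0 (0-1): L=5.1643, (cx,cy)=(0.2703,0.9628)
member 1 (0-2): L=2.3360, (cx,cy)=(1.0000,0.0000)
member 2 (1-2): L=5.0601, (cx,cy)=(0.1858,-0.9826)
member 3 (1-3): L=2.3638, (cx,cy)=(0.9768,0.2141)
member 4 (2-3): L=5.6465, (cx,cy)=(0.2425,0.9702)
member 5 (2-4): L=2.5590, (cx,cy)=(1.0000,0.0000)
member 6 (3-4): L=5.6058, (cx,cy)=(0.2123,-0.9772)
member 7 (3-5): L=2.4953, (cx,cy)=(0.9999,-0.0156)
member 8 (4-5): L=5.5934, (cx,cy)=(0.2333,0.9724)
solve A·x = −loads:
  F[0-1] = -2579.7514 N (compression)
  F[0-2] = +1414.0168 N (tension)
  F[1-2] = -1613.9020 N (compression)
  F[1-3] = -2189.8669 N (compression)
  F[2-3] = +4944.6621 N (tension)
  F[2-4] = +940.2610 N (tension)
  F[3-4] = -4429.3114 N (compression)
  F[3-5] = -0.0000 N (compression)
  F[4-5] = +0.0000 N (tension)
  Rx@0 = -716.6600 N
  Ry@0 = +2483.7091 N
  Ry@4 = +4328.3609 N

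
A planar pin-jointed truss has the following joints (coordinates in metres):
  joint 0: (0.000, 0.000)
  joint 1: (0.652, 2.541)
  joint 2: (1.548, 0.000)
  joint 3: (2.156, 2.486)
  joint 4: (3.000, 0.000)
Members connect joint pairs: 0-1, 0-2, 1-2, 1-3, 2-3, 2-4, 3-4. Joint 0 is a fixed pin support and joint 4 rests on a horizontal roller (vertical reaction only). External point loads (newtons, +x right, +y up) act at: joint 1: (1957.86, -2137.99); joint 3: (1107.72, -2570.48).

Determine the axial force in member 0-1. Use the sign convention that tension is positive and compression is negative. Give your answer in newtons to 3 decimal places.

N=5 nodes, M=7 members, R=3 reactions → 2N=10, M+R=10
member 0 (0-1): L=2.6233, (cx,cy)=(0.2485,0.9686)
member 1 (0-2): L=1.5480, (cx,cy)=(1.0000,0.0000)
member 2 (1-2): L=2.6943, (cx,cy)=(0.3325,-0.9431)
member 3 (1-3): L=1.5050, (cx,cy)=(0.9993,-0.0365)
member 4 (2-3): L=2.5593, (cx,cy)=(0.2376,0.9714)
member 5 (2-4): L=1.4520, (cx,cy)=(1.0000,0.0000)
member 6 (3-4): L=2.6254, (cx,cy)=(0.3215,-0.9469)
solve A·x = −loads:
  F[0-1] = +185.5656 N (tension)
  F[0-2] = +3019.4594 N (tension)
  F[1-2] = -2414.6109 N (compression)
  F[1-3] = -1109.5058 N (compression)
  F[2-3] = +2344.3014 N (tension)
  F[2-4] = +1659.5542 N (tension)
  F[3-4] = -5162.2422 N (compression)
  Rx@0 = -3065.5800 N
  Ry@0 = -179.7428 N
  Ry@4 = +4888.2128 N

185.566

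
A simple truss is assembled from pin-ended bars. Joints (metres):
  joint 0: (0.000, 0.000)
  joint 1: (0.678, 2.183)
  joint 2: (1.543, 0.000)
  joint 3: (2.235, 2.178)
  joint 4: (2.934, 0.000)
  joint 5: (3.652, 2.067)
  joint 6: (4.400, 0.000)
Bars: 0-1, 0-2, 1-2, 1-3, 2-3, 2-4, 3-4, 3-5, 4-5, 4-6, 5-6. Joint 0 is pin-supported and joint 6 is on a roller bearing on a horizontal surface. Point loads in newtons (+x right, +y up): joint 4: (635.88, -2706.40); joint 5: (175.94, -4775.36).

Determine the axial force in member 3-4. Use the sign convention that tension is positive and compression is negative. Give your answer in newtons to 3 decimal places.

1898.221

N=7 nodes, M=11 members, R=3 reactions → 2N=14, M+R=14
member 0 (0-1): L=2.2859, (cx,cy)=(0.2966,0.9550)
member 1 (0-2): L=1.5430, (cx,cy)=(1.0000,0.0000)
member 2 (1-2): L=2.3481, (cx,cy)=(0.3684,-0.9297)
member 3 (1-3): L=1.5570, (cx,cy)=(1.0000,-0.0032)
member 4 (2-3): L=2.2853, (cx,cy)=(0.3028,0.9531)
member 5 (2-4): L=1.3910, (cx,cy)=(1.0000,0.0000)
member 6 (3-4): L=2.2874, (cx,cy)=(0.3056,-0.9522)
member 7 (3-5): L=1.4213, (cx,cy)=(0.9969,-0.0781)
member 8 (4-5): L=2.1882, (cx,cy)=(0.3281,0.9446)
member 9 (4-6): L=1.4660, (cx,cy)=(1.0000,0.0000)
member 10 (5-6): L=2.1982, (cx,cy)=(0.3403,-0.9403)
solve A·x = −loads:
  F[0-1] = -1707.7304 N (compression)
  F[0-2] = +1318.3424 N (tension)
  F[1-2] = +1758.2354 N (tension)
  F[1-3] = -1154.2240 N (compression)
  F[2-3] = -1715.1100 N (compression)
  F[2-4] = +2485.3842 N (tension)
  F[3-4] = +1898.2213 N (tension)
  F[3-5] = -2260.5353 N (compression)
  F[4-5] = +951.6721 N (tension)
  F[4-6] = +2117.2986 N (tension)
  F[5-6] = -6222.1957 N (compression)
  Rx@0 = -811.8200 N
  Ry@0 = +1630.8827 N
  Ry@6 = +5850.8773 N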